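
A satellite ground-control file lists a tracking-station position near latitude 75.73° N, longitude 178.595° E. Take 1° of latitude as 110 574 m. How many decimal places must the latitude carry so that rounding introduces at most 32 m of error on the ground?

4 decimal places

One degree of latitude covers 110574 m.
With N decimal places the half-ulp bound is 0.5·10⁻ᴺ°, or 0.5·10⁻ᴺ × 110574 m on the ground.
Need 0.5 × 110574 × 10⁻ᴺ ≤ 32 → 10⁻ᴺ ≤ 5.788e-04, so N ≥ 3.24.
So 4 decimal places suffice (5.53 m); 3 would allow up to 55.3 m.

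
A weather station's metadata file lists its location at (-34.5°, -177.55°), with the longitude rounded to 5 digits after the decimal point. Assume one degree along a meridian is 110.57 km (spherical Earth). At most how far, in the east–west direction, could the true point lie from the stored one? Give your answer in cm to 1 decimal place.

45.6 cm

Rounding to 5 decimal places leaves the longitude within ±5e-06° of the true value.
Parallels shrink by cos φ, so at 34.5° a degree of longitude is 110570 × 0.8241 ≈ 91123.6 m.
East–west error: 5e-06° × 91123.6 m/° ≈ 0.455618 m.
That is 0.455618 m = 45.562 cm.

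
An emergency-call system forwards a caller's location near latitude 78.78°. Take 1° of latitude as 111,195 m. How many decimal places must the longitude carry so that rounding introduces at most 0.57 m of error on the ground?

At 78.78° one degree of longitude covers 111195 × cos 78.78° ≈ 111195 × 0.1946 ≈ 21636 m.
With N decimal places the half-ulp bound is 0.5·10⁻ᴺ°, or 0.5·10⁻ᴺ × 21636 m on the ground.
Need 0.5 × 21636 × 10⁻ᴺ ≤ 0.57 → 10⁻ᴺ ≤ 5.269e-05, so N ≥ 4.28.
So 5 decimal places suffice (0.108 m); 4 would allow up to 1.08 m.

5 decimal places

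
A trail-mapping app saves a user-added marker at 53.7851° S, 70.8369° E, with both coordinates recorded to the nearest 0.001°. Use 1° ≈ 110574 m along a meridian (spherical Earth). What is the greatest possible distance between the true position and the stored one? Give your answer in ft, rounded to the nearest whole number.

Rounding to 3 decimal places leaves each coordinate within ±0.0005° of the true value.
Latitude error → 0.0005 × 110574 = 55.287 m along the meridian.
E–W at 53.7851°: 0.0005° × 110574 × cos 53.7851° = 0.0005 × 110574 × 0.5908 ≈ 32.6644 m.
The two errors are perpendicular, so the maximum displacement is √(55.287² + 32.6644²) ≈ 64.2154 m.
In feet: 64.2154 m ÷ 0.3048 ≈ 210.68 ft.

211 ft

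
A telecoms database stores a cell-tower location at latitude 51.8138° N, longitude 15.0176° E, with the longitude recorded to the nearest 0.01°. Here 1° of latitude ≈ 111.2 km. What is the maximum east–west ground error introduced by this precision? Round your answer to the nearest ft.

1128 ft

Rounding to 2 decimal places leaves the longitude within ±0.005° of the true value.
Parallels shrink by cos φ, so at 51.8138° a degree of longitude is 111200 × 0.6182 ≈ 68746 m.
East–west error: 0.005° × 68746 m/° ≈ 343.73 m.
In feet: 343.73 m ÷ 0.3048 ≈ 1127.7 ft.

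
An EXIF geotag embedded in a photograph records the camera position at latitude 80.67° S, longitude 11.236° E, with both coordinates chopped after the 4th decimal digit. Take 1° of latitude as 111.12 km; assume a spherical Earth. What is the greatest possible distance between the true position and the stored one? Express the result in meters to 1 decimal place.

11.3 meters

Truncating at 4 decimal places can drop up to a full unit in the last place, so each coordinate may be off by as much as 0.0001°.
North–south component: 0.0001° × 111120 = 11.112 m.
East–west component at 80.67°: 0.0001° × 111120 × cos 80.67° ≈ 0.0001 × 18014.8 ≈ 1.80148 m.
The two errors are perpendicular, so the maximum displacement is √(11.112² + 1.80148²) ≈ 11.2571 m.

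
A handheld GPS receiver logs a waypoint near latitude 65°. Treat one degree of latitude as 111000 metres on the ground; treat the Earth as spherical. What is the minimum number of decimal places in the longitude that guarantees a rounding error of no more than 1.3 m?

5 decimal places

At 65° one degree of longitude covers 111000 × cos 65° ≈ 111000 × 0.4226 ≈ 46910.6 m.
Rounding to N decimal places gives at most 0.5 × 10⁻ᴺ degrees of error, i.e. 0.5 × 10⁻ᴺ × 46910.6 m.
Need 0.5 × 46910.6 × 10⁻ᴺ ≤ 1.3 → 10⁻ᴺ ≤ 5.542e-05, so N ≥ 4.26.
So 5 decimal places suffice (0.235 m); 4 would allow up to 2.35 m.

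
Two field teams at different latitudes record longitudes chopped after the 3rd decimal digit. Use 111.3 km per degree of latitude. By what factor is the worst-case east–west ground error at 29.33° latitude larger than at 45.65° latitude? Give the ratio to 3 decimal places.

Truncating at 3 decimal places can drop up to a full unit in the last place, so the longitude may be off by as much as 0.001°.
Error at 29.33° = 0.001° × 111300 × cos 29.33° ≈ 111.3 × 0.8718 = 97.033 m.
At 45.65°: 0.001° × 111300 × cos 45.65° = 0.001 × 111300 × 0.6990 ≈ 77.803 m.
The ratio reduces to cos 29.33° / cos 45.65° = 0.8718/0.6990 ≈ 1.2472.

1.247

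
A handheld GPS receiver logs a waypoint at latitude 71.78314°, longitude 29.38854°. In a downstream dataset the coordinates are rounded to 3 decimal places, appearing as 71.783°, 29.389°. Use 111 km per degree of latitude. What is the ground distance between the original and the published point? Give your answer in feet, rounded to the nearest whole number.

The latitude changed by +0.00014° and the longitude by -0.00046°.
North–south shift: 0.00014 × 111000 = 15.54 m.
E–W at 71.783°: -0.00046° × 111000 × cos 71.783° = -0.00046 × 111000 × 0.3126 ≈ -15.9622 m.
Combined displacement = (15.54² + 15.9622²)^½ ≈ 22.2774 m.
Converting: 22.2774 m × 3.2808 ft/m ≈ 73.089 ft.

73 feet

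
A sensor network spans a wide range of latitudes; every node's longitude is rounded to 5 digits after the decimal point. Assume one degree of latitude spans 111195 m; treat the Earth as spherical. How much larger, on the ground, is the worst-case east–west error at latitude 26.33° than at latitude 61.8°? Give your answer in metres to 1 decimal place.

Rounding to 5 decimal places leaves the longitude within ±5e-06° of the true value.
At 26.33°: 5e-06° × 111195 × cos 26.33° = 5e-06 × 111195 × 0.8963 ≈ 0.49829 m.
Error at 61.8° = 5e-06° × 111195 × cos 61.8° ≈ 0.55597 × 0.4726 = 0.26273 m.
So the lower-latitude error exceeds the higher by 0.49829 − 0.26273 = 0.23557 m.

0.2 metres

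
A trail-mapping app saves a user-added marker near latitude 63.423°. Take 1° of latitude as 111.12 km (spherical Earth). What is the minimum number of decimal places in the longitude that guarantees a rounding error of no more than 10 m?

At 63.423° one degree of longitude covers 111120 × cos 63.423° ≈ 111120 × 0.4474 ≈ 49715.1 m.
Rounding to N decimal places gives at most 0.5 × 10⁻ᴺ degrees of error, i.e. 0.5 × 10⁻ᴺ × 49715.1 m.
Need 0.5 × 49715.1 × 10⁻ᴺ ≤ 10 → 10⁻ᴺ ≤ 4.023e-04, so N ≥ 3.40.
At 3 places the error can reach 24.9 m, but 4 places keeps it to 2.49 m.

4 decimal places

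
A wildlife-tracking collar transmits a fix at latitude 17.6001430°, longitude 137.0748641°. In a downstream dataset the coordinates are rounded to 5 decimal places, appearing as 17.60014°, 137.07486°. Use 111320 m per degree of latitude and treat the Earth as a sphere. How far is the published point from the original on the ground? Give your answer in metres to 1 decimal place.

The latitude changed by +0.0000030° and the longitude by +0.0000041°.
North–south shift: 0.0000030 × 111320 = 0.33396 m.
East–west at this latitude: 0.0000041° × 111320 × cos 17.6001° ≈ 0.0000041 × 106109 = 0.435047 m.
Combined displacement = (0.33396² + 0.435047²)^½ ≈ 0.548448 m.

0.5 metres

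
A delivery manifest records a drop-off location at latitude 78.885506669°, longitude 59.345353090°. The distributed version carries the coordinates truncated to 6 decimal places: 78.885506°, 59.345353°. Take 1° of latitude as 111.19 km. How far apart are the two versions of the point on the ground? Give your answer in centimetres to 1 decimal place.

The latitude changed by +0.000000669° and the longitude by +0.000000090°.
North–south shift: 0.000000669 × 111190 = 0.0743861 m.
E–W at 78.8855°: 0.000000090° × 111190 × cos 78.8855° = 0.000000090 × 111190 × 0.1928 ≈ 0.00192907 m.
Hypotenuse of the two orthogonal shifts: √(0.0743861² + 0.00192907²) = 0.0744111 m.
That is 0.0744111 m = 7.4411 cm.

7.4 centimetres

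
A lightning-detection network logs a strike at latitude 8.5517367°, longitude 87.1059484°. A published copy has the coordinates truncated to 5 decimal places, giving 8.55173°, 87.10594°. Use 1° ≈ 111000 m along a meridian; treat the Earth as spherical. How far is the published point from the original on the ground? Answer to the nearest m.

Δlat = 8.5517367 − 8.55173 = +0.0000067°; Δlon = 87.1059484 − 87.10594 = +0.0000084°.
N–S: 0.0000067° × 111000 m/° = 0.7437 m.
East–west at this latitude: 0.0000084° × 111000 × cos 8.55173° ≈ 0.0000084 × 109766 = 0.922034 m.
Hypotenuse of the two orthogonal shifts: √(0.7437² + 0.922034²) = 1.18458 m.

1 m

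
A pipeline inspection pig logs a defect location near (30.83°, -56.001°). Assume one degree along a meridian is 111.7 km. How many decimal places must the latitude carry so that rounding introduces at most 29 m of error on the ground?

One degree of latitude covers 111700 m.
With N decimal places the half-ulp bound is 0.5·10⁻ᴺ°, or 0.5·10⁻ᴺ × 111700 m on the ground.
Need 0.5 × 111700 × 10⁻ᴺ ≤ 29 → 10⁻ᴺ ≤ 5.192e-04, so N ≥ 3.28.
N = 3 would give 55.9 m (too coarse); N = 4 gives 5.58 m ≤ 29 m.

4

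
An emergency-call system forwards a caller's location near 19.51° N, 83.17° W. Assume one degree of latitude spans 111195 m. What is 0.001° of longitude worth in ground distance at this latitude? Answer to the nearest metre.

At 19.51° a degree of longitude is 111195 × cos 19.51° ≈ 104811 m, so 0.001° corresponds to 104.811 m.

105 metres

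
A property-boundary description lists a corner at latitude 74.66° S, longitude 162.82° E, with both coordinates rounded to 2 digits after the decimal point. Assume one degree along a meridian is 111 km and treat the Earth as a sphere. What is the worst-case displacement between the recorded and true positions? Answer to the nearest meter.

Rounding to 2 decimal places leaves each coordinate within ±0.005° of the true value.
Latitude error → 0.005 × 111000 = 555 m along the meridian.
East–west component at 74.66°: 0.005° × 111000 × cos 74.66° ≈ 0.005 × 29364.6 ≈ 146.823 m.
Combining orthogonally: (555² + 146.823²)^½ ≈ 574.092 m.

574 meters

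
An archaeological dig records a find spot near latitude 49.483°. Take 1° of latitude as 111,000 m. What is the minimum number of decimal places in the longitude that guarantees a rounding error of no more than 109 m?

At 49.483° one degree of longitude covers 111000 × cos 49.483° ≈ 111000 × 0.6497 ≈ 72113.8 m.
Rounding to N decimal places gives at most 0.5 × 10⁻ᴺ degrees of error, i.e. 0.5 × 10⁻ᴺ × 72113.8 m.
Need 0.5 × 72113.8 × 10⁻ᴺ ≤ 109 → 10⁻ᴺ ≤ 3.023e-03, so N ≥ 2.52.
N = 2 would give 361 m (too coarse); N = 3 gives 36.1 m ≤ 109 m.

3 decimal places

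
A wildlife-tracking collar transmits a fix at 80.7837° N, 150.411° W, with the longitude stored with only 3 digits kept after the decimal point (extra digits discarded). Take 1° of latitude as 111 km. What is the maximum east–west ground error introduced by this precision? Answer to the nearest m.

Truncating at 3 decimal places can drop up to a full unit in the last place, so the longitude may be off by as much as 0.001°.
At latitude 80.7837° a degree of longitude spans 111000 m × cos 80.7837° = 111000 × 0.1602 ≈ 17778 m.
Maximum E–W displacement: 0.001 × 17778 = 17.778 m.

18 m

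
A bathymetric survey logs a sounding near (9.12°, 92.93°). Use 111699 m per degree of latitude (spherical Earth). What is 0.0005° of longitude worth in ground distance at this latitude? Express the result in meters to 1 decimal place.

55.1 meters

0.0005° of longitude at 9.12° is 0.0005 × 111699 × cos 9.12° ≈ 0.0005 × 110287 = 55.1435 m.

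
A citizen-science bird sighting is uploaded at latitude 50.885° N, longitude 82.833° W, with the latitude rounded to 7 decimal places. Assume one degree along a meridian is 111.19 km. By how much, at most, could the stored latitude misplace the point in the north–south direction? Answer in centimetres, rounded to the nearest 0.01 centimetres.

Rounding to 7 decimal places leaves the latitude within ±5e-08° of the true value.
So the N–S error is at most 5e-08 × 111190 = 0.0055595 m.
That is 0.0055595 m = 0.55595 cm.

0.56 centimetres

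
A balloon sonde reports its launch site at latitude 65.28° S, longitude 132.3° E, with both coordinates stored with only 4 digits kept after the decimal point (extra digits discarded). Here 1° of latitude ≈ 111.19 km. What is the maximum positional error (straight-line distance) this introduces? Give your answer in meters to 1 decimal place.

12.1 meters

Truncating at 4 decimal places can drop up to a full unit in the last place, so each coordinate may be off by as much as 0.0001°.
N–S: 0.0001° × 111190 m/° = 11.119 m.
Longitude error → 0.0001 × 111190 × cos 65.28° = 0.0001 × 111190 × 0.4182 ≈ 4.64979 m.
The two errors are perpendicular, so the maximum displacement is √(11.119² + 4.64979²) ≈ 12.0521 m.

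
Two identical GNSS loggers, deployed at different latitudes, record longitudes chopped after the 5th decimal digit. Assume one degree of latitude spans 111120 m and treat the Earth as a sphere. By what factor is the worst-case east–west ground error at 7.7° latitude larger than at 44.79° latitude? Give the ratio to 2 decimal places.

1.40

Truncating at 5 decimal places can drop up to a full unit in the last place, so the longitude may be off by as much as 1e-05°.
Error at 7.7° = 1e-05° × 111120 × cos 7.7° ≈ 1.1112 × 0.9910 = 1.1012 m.
At 44.79°: 1e-05° × 111120 × cos 44.79° = 1e-05 × 111120 × 0.7097 ≈ 0.78861 m.
Ratio: 1.1012 / 0.78861 = cos 7.7° / cos 44.79° ≈ 1.3964.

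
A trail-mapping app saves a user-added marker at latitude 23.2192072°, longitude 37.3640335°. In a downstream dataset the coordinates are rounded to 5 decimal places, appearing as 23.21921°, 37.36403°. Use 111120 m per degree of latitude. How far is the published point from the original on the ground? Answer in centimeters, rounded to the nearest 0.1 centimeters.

47.4 centimeters

The latitude changed by -0.0000028° and the longitude by +0.0000035°.
N–S: -0.0000028° × 111120 m/° = -0.311136 m.
East–west at this latitude: 0.0000035° × 111120 × cos 23.2192° ≈ 0.0000035 × 102120 = 0.357419 m.
Distance: √(0.311136² + 0.357419²) ≈ 0.473871 m.
That is 0.473871 m = 47.387 cm.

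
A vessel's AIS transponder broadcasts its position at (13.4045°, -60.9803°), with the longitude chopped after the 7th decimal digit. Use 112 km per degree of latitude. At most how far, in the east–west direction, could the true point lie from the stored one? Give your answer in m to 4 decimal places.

0.0109 m

Truncating at 7 decimal places can drop up to a full unit in the last place, so the longitude may be off by as much as 1e-07°.
One degree of longitude at 13.4045° is 112000 × cos 13.4045° ≈ 112000 × 0.9728 = 108949 m.
So at most 1e-07° × 108949 ≈ 0.0108949 m east–west.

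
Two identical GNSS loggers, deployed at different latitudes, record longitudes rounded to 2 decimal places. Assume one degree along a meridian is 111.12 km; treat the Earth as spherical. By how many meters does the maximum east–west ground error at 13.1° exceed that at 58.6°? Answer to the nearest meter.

252 meters

Rounding to 2 decimal places leaves the longitude within ±0.005° of the true value.
At 13.1°: 0.005° × 111120 × cos 13.1° = 0.005 × 111120 × 0.9740 ≈ 541.14 m.
At 58.6°: 0.005° × 111120 × cos 58.6° = 0.005 × 111120 × 0.5210 ≈ 289.47 m.
So the lower-latitude error exceeds the higher by 541.14 − 289.47 = 251.67 m.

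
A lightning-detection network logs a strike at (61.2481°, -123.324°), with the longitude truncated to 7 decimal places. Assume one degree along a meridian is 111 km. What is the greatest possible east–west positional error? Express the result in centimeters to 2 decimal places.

0.53 centimeters

Truncating at 7 decimal places can drop up to a full unit in the last place, so the longitude may be off by as much as 1e-07°.
At latitude 61.2481° a degree of longitude spans 111000 m × cos 61.2481° = 111000 × 0.4810 ≈ 53393 m.
So at most 1e-07° × 53393 ≈ 0.0053393 m east–west.
That is 0.0053393 m = 0.53393 cm.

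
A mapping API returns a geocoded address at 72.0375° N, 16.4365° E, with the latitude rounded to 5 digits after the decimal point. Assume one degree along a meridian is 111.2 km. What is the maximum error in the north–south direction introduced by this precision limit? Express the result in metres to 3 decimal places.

0.556 metres

Rounding to 5 decimal places leaves the latitude within ±5e-06° of the true value.
So the N–S error is at most 5e-06 × 111200 = 0.556 m.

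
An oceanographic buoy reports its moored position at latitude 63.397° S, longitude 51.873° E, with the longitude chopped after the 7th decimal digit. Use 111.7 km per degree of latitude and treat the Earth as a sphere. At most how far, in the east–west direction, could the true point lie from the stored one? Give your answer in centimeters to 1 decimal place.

Truncating at 7 decimal places can drop up to a full unit in the last place, so the longitude may be off by as much as 1e-07°.
One degree of longitude at 63.397° is 111700 × cos 63.397° ≈ 111700 × 0.4478 = 50019.9 m.
So at most 1e-07° × 50019.9 ≈ 0.00500199 m east–west.
That is 0.00500199 m = 0.5002 cm.

0.5 centimeters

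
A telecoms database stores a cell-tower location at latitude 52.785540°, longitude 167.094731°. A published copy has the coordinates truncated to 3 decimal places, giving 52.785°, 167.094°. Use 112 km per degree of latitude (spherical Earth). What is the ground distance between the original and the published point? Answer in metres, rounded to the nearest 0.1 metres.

Δlat = 52.785540 − 52.785 = +0.000540°; Δlon = 167.094731 − 167.094 = +0.000731°.
N–S: 0.000540° × 112000 m/° = 60.48 m.
East–west at this latitude: 0.000731° × 112000 × cos 52.785° ≈ 0.000731 × 67738.5 = 49.5168 m.
Hypotenuse of the two orthogonal shifts: √(60.48² + 49.5168²) = 78.1649 m.

78.2 metres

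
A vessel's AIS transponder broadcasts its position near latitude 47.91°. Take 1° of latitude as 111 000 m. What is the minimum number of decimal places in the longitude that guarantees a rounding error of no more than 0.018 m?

At 47.91° one degree of longitude covers 111000 × cos 47.91° ≈ 111000 × 0.6703 ≈ 74403 m.
Rounding to N decimal places gives at most 0.5 × 10⁻ᴺ degrees of error, i.e. 0.5 × 10⁻ᴺ × 74403 m.
Need 0.5 × 74403 × 10⁻ᴺ ≤ 0.018 → 10⁻ᴺ ≤ 4.839e-07, so N ≥ 6.32.
So 7 decimal places suffice (0.00372 m); 6 would allow up to 0.0372 m.

7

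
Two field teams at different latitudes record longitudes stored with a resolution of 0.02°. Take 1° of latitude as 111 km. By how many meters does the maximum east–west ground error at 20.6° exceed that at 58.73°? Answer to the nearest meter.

463 meters

With a 0.02° grid the true value lies within half a step, ±0.02°/2 = ±0.01°, of the stored one.
Error at 20.6° = 0.01° × 111000 × cos 20.6° ≈ 1110 × 0.9361 = 1039 m.
Error at 58.73° = 0.01° × 111000 × cos 58.73° ≈ 1110 × 0.5191 = 576.17 m.
So the lower-latitude error exceeds the higher by 1039 − 576.17 = 462.86 m.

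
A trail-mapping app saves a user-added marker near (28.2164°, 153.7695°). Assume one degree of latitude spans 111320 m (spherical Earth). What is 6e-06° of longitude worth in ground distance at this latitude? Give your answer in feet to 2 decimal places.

1.93 feet

6e-06° of longitude at 28.2164° is 6e-06 × 111320 × cos 28.2164° ≈ 6e-06 × 98091.6 = 0.58855 m.
In feet: 0.58855 m ÷ 0.3048 ≈ 1.9309 ft.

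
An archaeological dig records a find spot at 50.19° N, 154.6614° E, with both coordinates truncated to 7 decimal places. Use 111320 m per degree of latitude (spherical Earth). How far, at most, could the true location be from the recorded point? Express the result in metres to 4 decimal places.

0.0132 metres

Truncating at 7 decimal places can drop up to a full unit in the last place, so each coordinate may be off by as much as 1e-07°.
North–south component: 1e-07° × 111320 = 0.011132 m.
E–W at 50.19°: 1e-07° × 111320 × cos 50.19° = 1e-07 × 111320 × 0.6402 ≈ 0.00712719 m.
Worst case both components are at the extreme and orthogonal: √(0.011132² + 0.00712719²) ≈ 0.0132181 m.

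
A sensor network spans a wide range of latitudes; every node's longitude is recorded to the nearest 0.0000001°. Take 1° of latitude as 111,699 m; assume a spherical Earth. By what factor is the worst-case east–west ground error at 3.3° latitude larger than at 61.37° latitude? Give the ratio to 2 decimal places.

2.08

Rounding to 7 decimal places leaves the longitude within ±5e-08° of the true value.
At 3.3°: 5e-08° × 111699 × cos 3.3° = 5e-08 × 111699 × 0.9983 ≈ 0.0055757 m.
Error at 61.37° = 5e-08° × 111699 × cos 61.37° ≈ 0.0055849 × 0.4792 = 0.002676 m.
The ratio reduces to cos 3.3° / cos 61.37° = 0.9983/0.4792 ≈ 2.0836.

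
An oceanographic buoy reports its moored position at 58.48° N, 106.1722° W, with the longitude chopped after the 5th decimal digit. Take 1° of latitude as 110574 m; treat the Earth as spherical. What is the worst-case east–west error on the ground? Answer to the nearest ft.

2 ft

Truncating at 5 decimal places can drop up to a full unit in the last place, so the longitude may be off by as much as 1e-05°.
One degree of longitude at 58.48° is 110574 × cos 58.48° ≈ 110574 × 0.5228 = 57807.7 m.
Maximum E–W displacement: 1e-05 × 57807.7 = 0.578077 m.
In feet: 0.578077 m ÷ 0.3048 ≈ 1.8966 ft.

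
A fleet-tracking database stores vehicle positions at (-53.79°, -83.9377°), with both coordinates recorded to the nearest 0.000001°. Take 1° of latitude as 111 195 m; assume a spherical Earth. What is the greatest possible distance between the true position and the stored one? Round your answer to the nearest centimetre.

6 centimetres

Rounding to 6 decimal places leaves each coordinate within ±5e-07° of the true value.
North–south component: 5e-07° × 111195 = 0.0555975 m.
East–west component at 53.79°: 5e-07° × 111195 × cos 53.79° ≈ 5e-07 × 65688.1 ≈ 0.032844 m.
Worst case both components are at the extreme and orthogonal: √(0.0555975² + 0.032844²) ≈ 0.0645741 m.
That is 0.0645741 m = 6.4574 cm.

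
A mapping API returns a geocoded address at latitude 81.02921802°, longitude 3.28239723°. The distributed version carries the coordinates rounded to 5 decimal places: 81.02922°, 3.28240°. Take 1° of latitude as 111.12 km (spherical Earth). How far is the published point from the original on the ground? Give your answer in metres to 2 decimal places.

Δlat = 81.02921802 − 81.02922 = -0.00000198°; Δlon = 3.28239723 − 3.28240 = -0.00000277°.
N–S: -0.00000198° × 111120 m/° = -0.220018 m.
East–west at this latitude: -0.00000277° × 111120 × cos 81.0292° ≈ -0.00000277 × 17327 = -0.0479959 m.
Combined displacement = (0.220018² + 0.0479959²)^½ ≈ 0.225192 m.

0.23 metres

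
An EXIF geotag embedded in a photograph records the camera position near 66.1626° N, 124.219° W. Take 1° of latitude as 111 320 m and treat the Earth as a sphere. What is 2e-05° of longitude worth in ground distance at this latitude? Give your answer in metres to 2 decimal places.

0.90 metres

2e-05° of longitude at 66.1626° is 2e-05 × 111320 × cos 66.1626° ≈ 2e-05 × 44989.1 = 0.899783 m.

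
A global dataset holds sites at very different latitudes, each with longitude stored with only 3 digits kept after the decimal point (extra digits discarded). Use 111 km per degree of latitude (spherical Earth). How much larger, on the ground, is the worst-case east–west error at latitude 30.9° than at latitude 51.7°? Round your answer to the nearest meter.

26 meters

Truncating at 3 decimal places can drop up to a full unit in the last place, so the longitude may be off by as much as 0.001°.
At 30.9°: 0.001° × 111000 × cos 30.9° = 0.001 × 111000 × 0.8581 ≈ 95.245 m.
Error at 51.7° = 0.001° × 111000 × cos 51.7° ≈ 111 × 0.6198 = 68.795 m.
Difference: 95.245 − 68.795 = 26.45 m.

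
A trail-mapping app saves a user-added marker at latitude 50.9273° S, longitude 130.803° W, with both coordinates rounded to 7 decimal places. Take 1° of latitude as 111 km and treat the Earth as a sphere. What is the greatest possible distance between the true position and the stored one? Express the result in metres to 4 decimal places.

Rounding to 7 decimal places leaves each coordinate within ±5e-08° of the true value.
Latitude error → 5e-08 × 111000 = 0.00555 m along the meridian.
East–west component at 50.9273°: 5e-08° × 111000 × cos 50.9273° ≈ 5e-08 × 69964 ≈ 0.0034982 m.
The two errors are perpendicular, so the maximum displacement is √(0.00555² + 0.0034982²) ≈ 0.00656048 m.

0.0066 metres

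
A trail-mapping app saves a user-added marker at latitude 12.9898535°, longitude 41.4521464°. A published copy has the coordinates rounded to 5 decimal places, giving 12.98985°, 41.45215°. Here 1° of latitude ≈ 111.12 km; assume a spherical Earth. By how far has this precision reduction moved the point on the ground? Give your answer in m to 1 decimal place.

0.6 m

The latitude changed by +0.0000035° and the longitude by -0.0000036°.
N–S: 0.0000035° × 111120 m/° = 0.38892 m.
East–west at this latitude: -0.0000036° × 111120 × cos 12.9899° ≈ -0.0000036 × 108276 = -0.389795 m.
Distance: √(0.38892² + 0.389795²) ≈ 0.550635 m.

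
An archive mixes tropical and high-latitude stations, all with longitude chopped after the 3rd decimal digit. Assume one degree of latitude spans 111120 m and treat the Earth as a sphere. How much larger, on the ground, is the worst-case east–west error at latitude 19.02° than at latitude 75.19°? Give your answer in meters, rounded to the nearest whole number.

77 meters

Truncating at 3 decimal places can drop up to a full unit in the last place, so the longitude may be off by as much as 0.001°.
Error at 19.02° = 0.001° × 111120 × cos 19.02° ≈ 111.12 × 0.9454 = 105.05 m.
At 75.19°: 0.001° × 111120 × cos 75.19° = 0.001 × 111120 × 0.2556 ≈ 28.404 m.
Difference: 105.05 − 28.404 = 76.65 m.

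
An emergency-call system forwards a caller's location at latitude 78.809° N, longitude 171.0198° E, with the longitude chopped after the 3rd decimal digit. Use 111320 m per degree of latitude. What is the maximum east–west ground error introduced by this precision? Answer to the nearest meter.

22 meters

Truncating at 3 decimal places can drop up to a full unit in the last place, so the longitude may be off by as much as 0.001°.
Parallels shrink by cos φ, so at 78.809° a degree of longitude is 111320 × 0.1941 ≈ 21605 m.
So at most 0.001° × 21605 ≈ 21.605 m east–west.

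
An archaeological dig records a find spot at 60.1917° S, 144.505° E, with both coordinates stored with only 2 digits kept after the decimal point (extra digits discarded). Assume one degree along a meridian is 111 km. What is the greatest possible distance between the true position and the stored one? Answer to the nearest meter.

1240 meters

Truncating at 2 decimal places can drop up to a full unit in the last place, so each coordinate may be off by as much as 0.01°.
Latitude error → 0.01 × 111000 = 1110 m along the meridian.
E–W at 60.1917°: 0.01° × 111000 × cos 60.1917° = 0.01 × 111000 × 0.4971 ≈ 551.781 m.
Worst case both components are at the extreme and orthogonal: √(1110² + 551.781²) ≈ 1239.58 m.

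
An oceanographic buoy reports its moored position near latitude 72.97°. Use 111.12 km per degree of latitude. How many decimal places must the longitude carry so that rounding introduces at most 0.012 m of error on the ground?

7

At 72.97° one degree of longitude covers 111120 × cos 72.97° ≈ 111120 × 0.2929 ≈ 32544 m.
With N decimal places the half-ulp bound is 0.5·10⁻ᴺ°, or 0.5·10⁻ᴺ × 32544 m on the ground.
Need 0.5 × 32544 × 10⁻ᴺ ≤ 0.012 → 10⁻ᴺ ≤ 7.375e-07, so N ≥ 6.13.
So 7 decimal places suffice (0.00163 m); 6 would allow up to 0.0163 m.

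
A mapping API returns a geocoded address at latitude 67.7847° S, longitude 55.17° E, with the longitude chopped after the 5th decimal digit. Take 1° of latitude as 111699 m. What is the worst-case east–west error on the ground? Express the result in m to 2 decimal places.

Truncating at 5 decimal places can drop up to a full unit in the last place, so the longitude may be off by as much as 1e-05°.
Parallels shrink by cos φ, so at 67.7847° a degree of longitude is 111699 × 0.3781 ≈ 42232.1 m.
So at most 1e-05° × 42232.1 ≈ 0.422321 m east–west.

0.42 m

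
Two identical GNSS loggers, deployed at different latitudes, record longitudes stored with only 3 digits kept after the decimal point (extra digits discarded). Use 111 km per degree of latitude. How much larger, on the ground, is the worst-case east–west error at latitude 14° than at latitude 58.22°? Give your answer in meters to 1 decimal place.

49.2 meters

Truncating at 3 decimal places can drop up to a full unit in the last place, so the longitude may be off by as much as 0.001°.
Error at 14° = 0.001° × 111000 × cos 14° ≈ 111 × 0.9703 = 107.7 m.
At 58.22°: 0.001° × 111000 × cos 58.22° = 0.001 × 111000 × 0.5267 ≈ 58.459 m.
So the lower-latitude error exceeds the higher by 107.7 − 58.459 = 49.244 m.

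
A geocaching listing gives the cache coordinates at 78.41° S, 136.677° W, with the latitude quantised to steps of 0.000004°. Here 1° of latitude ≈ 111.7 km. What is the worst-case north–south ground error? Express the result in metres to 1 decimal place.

0.2 metres

With a 0.000004° grid the true value lies within half a step, ±0.000004°/2 = ±2e-06°, of the stored one.
North–south distance: 2e-06° × 111700 m/° = 0.2234 m.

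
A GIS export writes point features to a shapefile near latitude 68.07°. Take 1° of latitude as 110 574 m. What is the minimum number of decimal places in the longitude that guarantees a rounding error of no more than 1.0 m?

At 68.07° one degree of longitude covers 110574 × cos 68.07° ≈ 110574 × 0.3735 ≈ 41296.5 m.
With N decimal places the half-ulp bound is 0.5·10⁻ᴺ°, or 0.5·10⁻ᴺ × 41296.5 m on the ground.
Need 0.5 × 41296.5 × 10⁻ᴺ ≤ 1.0 → 10⁻ᴺ ≤ 4.843e-05, so N ≥ 4.31.
At 4 places the error can reach 2.06 m, but 5 places keeps it to 0.206 m.

5 decimal places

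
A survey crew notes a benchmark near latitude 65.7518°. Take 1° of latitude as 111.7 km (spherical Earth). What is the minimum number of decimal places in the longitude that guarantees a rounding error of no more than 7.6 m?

At 65.7518° one degree of longitude covers 111700 × cos 65.7518° ≈ 111700 × 0.4107 ≈ 45874.1 m.
Rounding to N decimal places gives at most 0.5 × 10⁻ᴺ degrees of error, i.e. 0.5 × 10⁻ᴺ × 45874.1 m.
Need 0.5 × 45874.1 × 10⁻ᴺ ≤ 7.6 → 10⁻ᴺ ≤ 3.313e-04, so N ≥ 3.48.
So 4 decimal places suffice (2.29 m); 3 would allow up to 22.9 m.

4 decimal places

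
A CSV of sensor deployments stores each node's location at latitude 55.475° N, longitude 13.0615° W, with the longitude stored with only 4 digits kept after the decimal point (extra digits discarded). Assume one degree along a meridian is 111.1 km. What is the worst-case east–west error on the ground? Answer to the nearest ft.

Truncating at 4 decimal places can drop up to a full unit in the last place, so the longitude may be off by as much as 0.0001°.
One degree of longitude at 55.475° is 111100 × cos 55.475° ≈ 111100 × 0.5668 = 62967.7 m.
Maximum E–W displacement: 0.0001 × 62967.7 = 6.29677 m.
In feet: 6.29677 m ÷ 0.3048 ≈ 20.659 ft.

21 ft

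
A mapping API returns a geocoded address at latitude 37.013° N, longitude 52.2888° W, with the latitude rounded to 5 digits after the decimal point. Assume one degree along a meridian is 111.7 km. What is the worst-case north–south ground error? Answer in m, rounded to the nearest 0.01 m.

Rounding to 5 decimal places leaves the latitude within ±5e-06° of the true value.
Along the meridian that is 5e-06° × 111700 m/° = 0.5585 m.

0.56 m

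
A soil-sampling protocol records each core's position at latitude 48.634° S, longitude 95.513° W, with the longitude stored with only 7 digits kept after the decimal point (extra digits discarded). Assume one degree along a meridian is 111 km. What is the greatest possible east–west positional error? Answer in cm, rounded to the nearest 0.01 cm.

Truncating at 7 decimal places can drop up to a full unit in the last place, so the longitude may be off by as much as 1e-07°.
Parallels shrink by cos φ, so at 48.634° a degree of longitude is 111000 × 0.6609 ≈ 73356.2 m.
East–west error: 1e-07° × 73356.2 m/° ≈ 0.00733562 m.
That is 0.00733562 m = 0.73356 cm.

0.73 cm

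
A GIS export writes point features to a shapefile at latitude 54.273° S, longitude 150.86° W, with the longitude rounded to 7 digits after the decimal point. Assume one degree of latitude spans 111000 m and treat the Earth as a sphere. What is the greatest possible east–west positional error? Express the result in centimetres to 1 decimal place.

0.3 centimetres

Rounding to 7 decimal places leaves the longitude within ±5e-08° of the true value.
At latitude 54.273° a degree of longitude spans 111000 m × cos 54.273° = 111000 × 0.5839 ≈ 64815.5 m.
East–west error: 5e-08° × 64815.5 m/° ≈ 0.00324078 m.
That is 0.00324078 m = 0.32408 cm.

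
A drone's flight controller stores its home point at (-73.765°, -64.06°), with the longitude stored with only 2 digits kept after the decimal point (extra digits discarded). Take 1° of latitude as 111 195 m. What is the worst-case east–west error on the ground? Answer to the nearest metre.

311 metres

Truncating at 2 decimal places can drop up to a full unit in the last place, so the longitude may be off by as much as 0.01°.
Parallels shrink by cos φ, so at 73.765° a degree of longitude is 111195 × 0.2796 ≈ 31087.6 m.
So at most 0.01° × 31087.6 ≈ 310.876 m east–west.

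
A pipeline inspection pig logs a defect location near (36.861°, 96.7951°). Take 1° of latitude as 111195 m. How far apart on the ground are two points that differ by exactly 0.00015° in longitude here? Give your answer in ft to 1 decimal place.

At 36.861° a degree of longitude is 111195 × cos 36.861° ≈ 88966.4 m, so 0.00015° corresponds to 13.345 m.
Converting: 13.345 m × 3.2808 ft/m ≈ 43.783 ft.

43.8 ft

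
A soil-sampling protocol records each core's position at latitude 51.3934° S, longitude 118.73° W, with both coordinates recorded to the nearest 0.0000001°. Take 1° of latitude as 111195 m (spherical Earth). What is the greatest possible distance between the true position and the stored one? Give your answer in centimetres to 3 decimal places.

Rounding to 7 decimal places leaves each coordinate within ±5e-08° of the true value.
N–S: 5e-08° × 111195 m/° = 0.00555975 m.
E–W at 51.3934°: 5e-08° × 111195 × cos 51.3934° = 5e-08 × 111195 × 0.6240 ≈ 0.00346912 m.
The two errors are perpendicular, so the maximum displacement is √(0.00555975² + 0.00346912²) ≈ 0.00655329 m.
That is 0.00655329 m = 0.65533 cm.

0.655 centimetres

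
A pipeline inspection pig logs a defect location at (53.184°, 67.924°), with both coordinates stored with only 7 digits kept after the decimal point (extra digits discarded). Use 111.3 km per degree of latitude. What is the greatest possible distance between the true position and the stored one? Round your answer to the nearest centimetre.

Truncating at 7 decimal places can drop up to a full unit in the last place, so each coordinate may be off by as much as 1e-07°.
N–S: 1e-07° × 111300 m/° = 0.01113 m.
E–W at 53.184°: 1e-07° × 111300 × cos 53.184° = 1e-07 × 111300 × 0.5992 ≈ 0.00666962 m.
Worst case both components are at the extreme and orthogonal: √(0.01113² + 0.00666962²) ≈ 0.0129754 m.
That is 0.0129754 m = 1.2975 cm.

1 centimetres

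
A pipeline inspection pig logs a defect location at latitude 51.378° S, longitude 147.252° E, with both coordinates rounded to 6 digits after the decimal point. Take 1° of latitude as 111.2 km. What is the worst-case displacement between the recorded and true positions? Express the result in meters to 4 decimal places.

0.0655 meters

Rounding to 6 decimal places leaves each coordinate within ±5e-07° of the true value.
Latitude error → 5e-07 × 111200 = 0.0556 m along the meridian.
East–west component at 51.378°: 5e-07° × 111200 × cos 51.378° ≈ 5e-07 × 69408.8 ≈ 0.0347044 m.
The two errors are perpendicular, so the maximum displacement is √(0.0556² + 0.0347044²) ≈ 0.065542 m.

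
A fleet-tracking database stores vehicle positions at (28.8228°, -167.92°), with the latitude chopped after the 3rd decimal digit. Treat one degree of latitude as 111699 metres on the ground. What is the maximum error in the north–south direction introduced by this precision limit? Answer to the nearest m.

112 m

Truncating at 3 decimal places can drop up to a full unit in the last place, so the latitude may be off by as much as 0.001°.
So the N–S error is at most 0.001 × 111699 = 111.699 m.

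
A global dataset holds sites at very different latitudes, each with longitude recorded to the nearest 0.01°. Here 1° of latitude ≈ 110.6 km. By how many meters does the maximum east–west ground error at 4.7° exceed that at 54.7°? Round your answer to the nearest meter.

232 meters

Rounding to 2 decimal places leaves the longitude within ±0.005° of the true value.
At 4.7°: 0.005° × 110600 × cos 4.7° = 0.005 × 110600 × 0.9966 ≈ 551.14 m.
Error at 54.7° = 0.005° × 110600 × cos 54.7° ≈ 553 × 0.5779 = 319.56 m.
So the lower-latitude error exceeds the higher by 551.14 − 319.56 = 231.59 m.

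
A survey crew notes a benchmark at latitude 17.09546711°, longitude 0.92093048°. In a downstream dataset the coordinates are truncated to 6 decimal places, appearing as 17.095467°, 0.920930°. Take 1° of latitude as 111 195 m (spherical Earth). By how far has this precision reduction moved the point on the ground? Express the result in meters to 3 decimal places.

0.052 meters

Δlat = 17.09546711 − 17.095467 = +0.00000011°; Δlon = 0.92093048 − 0.920930 = +0.00000048°.
North–south shift: 0.00000011 × 111195 = 0.0122315 m.
E–W at 17.0955°: 0.00000048° × 111195 × cos 17.0955° = 0.00000048 × 111195 × 0.9558 ≈ 0.0510154 m.
Combined displacement = (0.0122315² + 0.0510154²)^½ ≈ 0.0524612 m.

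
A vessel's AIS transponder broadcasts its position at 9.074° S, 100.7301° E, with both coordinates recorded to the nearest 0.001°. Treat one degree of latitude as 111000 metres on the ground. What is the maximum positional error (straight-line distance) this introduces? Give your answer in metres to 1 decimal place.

78.0 metres

Rounding to 3 decimal places leaves each coordinate within ±0.0005° of the true value.
North–south component: 0.0005° × 111000 = 55.5 m.
Longitude error → 0.0005 × 111000 × cos 9.074° = 0.0005 × 111000 × 0.9875 ≈ 54.8054 m.
Worst case both components are at the extreme and orthogonal: √(55.5² + 54.8054²) ≈ 77.9993 m.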